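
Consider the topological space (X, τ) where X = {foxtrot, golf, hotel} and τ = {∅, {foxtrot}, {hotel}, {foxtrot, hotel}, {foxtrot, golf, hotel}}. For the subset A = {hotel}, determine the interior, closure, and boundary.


int(A) = {hotel}, cl(A) = {golf, hotel}, ∂A = {golf}.

Closed sets in (X, τ) are complements of opens:
  closed(X, τ) = {∅, {golf}, {foxtrot, golf}, {golf, hotel}, {foxtrot, golf, hotel}}.
int(A) = ⋃ {U ∈ τ : U ⊆ A}. Opens contained in A: ∅, {hotel}.
Taking the union of these: int(A) = {hotel}.
cl(A) = ⋂ {C closed : A ⊆ C}. Closed sets containing A: {golf, hotel}, {foxtrot, golf, hotel}.
Intersecting these: cl(A) = {golf, hotel}.
∂A = cl(A) ∖ int(A) = {golf, hotel} ∖ {hotel} = {golf}.


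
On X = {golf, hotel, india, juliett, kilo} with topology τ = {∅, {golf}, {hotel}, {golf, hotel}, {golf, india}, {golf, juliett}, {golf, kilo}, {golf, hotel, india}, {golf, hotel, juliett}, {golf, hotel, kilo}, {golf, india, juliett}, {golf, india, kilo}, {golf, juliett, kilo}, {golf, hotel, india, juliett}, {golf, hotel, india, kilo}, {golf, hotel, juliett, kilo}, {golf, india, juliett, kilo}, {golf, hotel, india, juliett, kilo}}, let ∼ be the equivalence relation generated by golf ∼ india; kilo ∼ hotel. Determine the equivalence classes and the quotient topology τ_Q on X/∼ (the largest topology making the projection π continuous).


X/∼ = {[golf=india], [hotel=kilo], [juliett]}; |τ_Q| = 5.

Equivalence classes: [golf=india], [hotel=kilo], [juliett].
Quotient map π: X → X/∼ sends golf ↦ [golf=india], hotel ↦ [hotel=kilo], india ↦ [golf=india], juliett ↦ [juliett], kilo ↦ [hotel=kilo].
For each subset V ⊆ X/∼, compute π^{-1}(V) ⊆ X and check whether π^{-1}(V) ∈ τ. V is open in τ_Q iff π^{-1}(V) ∈ τ.
  V = {}: π^{-1}(V) = ∅ ∈ τ ✓.
  V = {[golf=india]}: π^{-1}(V) = {golf, india} ∈ τ ✓.
  V = {[hotel=kilo]}: π^{-1}(V) = {hotel, kilo} ∉ τ ✗.
  V = {[golf=india], [hotel=kilo]}: π^{-1}(V) = {golf, hotel, india, kilo} ∈ τ ✓.
  V = {[juliett]}: π^{-1}(V) = {juliett} ∉ τ ✗.
  V = {[golf=india], [juliett]}: π^{-1}(V) = {golf, india, juliett} ∈ τ ✓.
  V = {[hotel=kilo], [juliett]}: π^{-1}(V) = {hotel, juliett, kilo} ∉ τ ✗.
  V = {[golf=india], [hotel=kilo], [juliett]}: π^{-1}(V) = {golf, hotel, india, juliett, kilo} ∈ τ ✓.
Open sets in the quotient: τ_Q = {{}, {[golf=india]}, {[golf=india], [hotel=kilo]}, {[golf=india], [juliett]}, {[golf=india], [hotel=kilo], [juliett]}} (5 elements).


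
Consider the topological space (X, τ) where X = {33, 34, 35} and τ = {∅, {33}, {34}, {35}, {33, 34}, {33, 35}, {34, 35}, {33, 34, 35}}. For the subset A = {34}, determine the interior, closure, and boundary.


int(A) = {34}, cl(A) = {34}, ∂A = ∅.

Closed sets in (X, τ) are complements of opens:
  closed(X, τ) = {∅, {33}, {34}, {35}, {33, 34}, {33, 35}, {34, 35}, {33, 34, 35}}.
int(A) = ⋃ {U ∈ τ : U ⊆ A}. Opens contained in A: ∅, {34}.
Taking the union of these: int(A) = {34}.
cl(A) = ⋂ {C closed : A ⊆ C}. Closed sets containing A: {34}, {33, 34}, {34, 35}, {33, 34, 35}.
Intersecting these: cl(A) = {34}.
∂A = cl(A) ∖ int(A) = {34} ∖ {34} = ∅.


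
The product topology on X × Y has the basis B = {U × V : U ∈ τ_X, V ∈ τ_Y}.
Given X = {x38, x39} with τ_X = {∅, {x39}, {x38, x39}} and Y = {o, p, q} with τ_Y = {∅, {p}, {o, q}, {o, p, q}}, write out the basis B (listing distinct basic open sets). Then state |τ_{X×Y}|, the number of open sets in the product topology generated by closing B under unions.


Basis B = {∅ × ∅, {x39} × {p}, {x38, x39} × {p}, {x39} × {o, q}, {x39} × {o, p, q}, {x38, x39} × {o, q}, {x38, x39} × {o, p, q}}; |τ_{X×Y}| = 9.

Enumerate products U × V with U ∈ τ_X, V ∈ τ_Y (deduplicated):
  ∅ × ∅ = {} (∅)
  {x39} × {p} = {(x39,p)}
  {x38, x39} × {p} = {(x38,p), (x39,p)}
  {x39} × {o, q} = {(x39,o), (x39,q)}
  {x39} × {o, p, q} = {(x39,o), (x39,p), (x39,q)}
  {x38, x39} × {o, q} = {(x38,o), (x38,q), (x39,o), (x39,q)}
  {x38, x39} × {o, p, q} = {(x38,o), (x38,p), (x38,q), (x39,o), (x39,p), (x39,q)}
These 7 distinct sets form the basis B.
Close under arbitrary unions to get τ_{X×Y}; counting gives |τ_{X×Y}| = 9.


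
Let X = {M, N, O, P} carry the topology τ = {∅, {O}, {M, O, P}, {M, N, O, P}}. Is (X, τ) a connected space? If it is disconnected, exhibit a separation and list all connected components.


(X, τ) is connected.

Find clopen sets (U ∈ τ with X ∖ U ∈ τ):
  U = ∅, X ∖ U = {M, N, O, P} — both open, so U is clopen.
  U = {M, N, O, P}, X ∖ U = ∅ — both open, so U is clopen.
Only trivial clopens (∅ and X) exist, so (X, τ) is connected.
Compute connected components by grouping points that agree on all clopens:
  component: {M, N, O, P}


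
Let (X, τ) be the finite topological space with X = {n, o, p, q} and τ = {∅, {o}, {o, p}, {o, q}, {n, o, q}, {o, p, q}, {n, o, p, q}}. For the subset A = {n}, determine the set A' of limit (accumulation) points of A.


A' = ∅

For each x ∈ X, list the open sets U ∈ τ with x ∈ U, then check whether U ∩ (A ∖ {x}) ≠ ∅ for every such U.
  x = n: open {n, o, q} ∋ x has {n, o, q} ∩ (A ∖ {n}) = ∅, so x is NOT a limit point.
  x = o: open {o} ∋ x has {o} ∩ (A ∖ {o}) = ∅, so x is NOT a limit point.
  x = p: open {o, p} ∋ x has {o, p} ∩ (A ∖ {p}) = ∅, so x is NOT a limit point.
  x = q: open {o, q} ∋ x has {o, q} ∩ (A ∖ {q}) = ∅, so x is NOT a limit point.
Collecting: A' = ∅.


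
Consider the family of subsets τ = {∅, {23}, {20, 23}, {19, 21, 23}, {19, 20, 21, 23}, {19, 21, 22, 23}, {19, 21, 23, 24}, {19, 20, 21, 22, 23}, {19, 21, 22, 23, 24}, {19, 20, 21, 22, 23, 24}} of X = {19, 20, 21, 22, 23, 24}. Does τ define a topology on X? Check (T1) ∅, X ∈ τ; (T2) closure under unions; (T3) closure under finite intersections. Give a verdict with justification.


τ is NOT a topology on X.

Axiom (T1): ∅ ∈ τ? Yes; X ∈ τ? Yes.
Axiom (T2/T3): check pairwise unions and intersections of members of τ.
Counterexample for (T2): {20, 23} ∪ {19, 21, 23, 24} = {19, 20, 21, 23, 24} ∉ τ. Therefore τ is NOT a topology.


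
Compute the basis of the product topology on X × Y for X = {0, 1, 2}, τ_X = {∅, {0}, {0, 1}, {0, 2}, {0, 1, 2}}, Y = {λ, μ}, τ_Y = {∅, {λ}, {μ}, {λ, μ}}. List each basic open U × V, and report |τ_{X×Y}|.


Basis B = {∅ × ∅, {0} × {λ}, {0} × {μ}, {0} × {λ, μ}, {0, 1} × {λ}, {0, 2} × {λ}, {0, 1} × {μ}, {0, 2} × {μ}, {0, 1, 2} × {λ}, {0, 1, 2} × {μ}, {0, 1} × {λ, μ}, {0, 2} × {λ, μ}, {0, 1, 2} × {λ, μ}}; |τ_{X×Y}| = 25.

Enumerate products U × V with U ∈ τ_X, V ∈ τ_Y (deduplicated):
  ∅ × ∅ = {} (∅)
  {0} × {λ} = {(0,λ)}
  {0} × {μ} = {(0,μ)}
  {0} × {λ, μ} = {(0,λ), (0,μ)}
  {0, 1} × {λ} = {(0,λ), (1,λ)}
  {0, 2} × {λ} = {(0,λ), (2,λ)}
  {0, 1} × {μ} = {(0,μ), (1,μ)}
  {0, 2} × {μ} = {(0,μ), (2,μ)}
  {0, 1, 2} × {λ} = {(0,λ), (1,λ), (2,λ)}
  {0, 1, 2} × {μ} = {(0,μ), (1,μ), (2,μ)}
  {0, 1} × {λ, μ} = {(0,λ), (0,μ), (1,λ), (1,μ)}
  {0, 2} × {λ, μ} = {(0,λ), (0,μ), (2,λ), (2,μ)}
  {0, 1, 2} × {λ, μ} = {(0,λ), (0,μ), (1,λ), (1,μ), (2,λ), (2,μ)}
These 13 distinct sets form the basis B.
Close under arbitrary unions to get τ_{X×Y}; counting gives |τ_{X×Y}| = 25.


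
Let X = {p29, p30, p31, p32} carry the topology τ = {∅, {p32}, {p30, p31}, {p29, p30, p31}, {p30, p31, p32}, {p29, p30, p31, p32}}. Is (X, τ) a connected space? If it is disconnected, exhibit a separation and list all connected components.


(X, τ) is disconnected; components = [{p32}, {p29, p30, p31}].

Find clopen sets (U ∈ τ with X ∖ U ∈ τ):
  U = ∅, X ∖ U = {p29, p30, p31, p32} — both open, so U is clopen.
  U = {p32}, X ∖ U = {p29, p30, p31} — both open, so U is clopen.
  U = {p29, p30, p31}, X ∖ U = {p32} — both open, so U is clopen.
  U = {p29, p30, p31, p32}, X ∖ U = ∅ — both open, so U is clopen.
Nontrivial clopen(s) exist: e.g. {p32}. So (X, τ) is disconnected.
Compute connected components by grouping points that agree on all clopens:
  component: {p32}
  component: {p29, p30, p31}


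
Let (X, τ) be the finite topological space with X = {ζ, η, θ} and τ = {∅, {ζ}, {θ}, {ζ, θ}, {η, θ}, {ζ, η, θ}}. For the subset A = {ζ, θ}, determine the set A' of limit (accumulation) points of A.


A' = {η}

For each x ∈ X, list the open sets U ∈ τ with x ∈ U, then check whether U ∩ (A ∖ {x}) ≠ ∅ for every such U.
  x = ζ: open {ζ} ∋ x has {ζ} ∩ (A ∖ {ζ}) = ∅, so x is NOT a limit point.
  x = η: opens ∋ x are {η, θ}, {ζ, η, θ}; each meets A ∖ {η}, so x IS a limit point.
  x = θ: open {θ} ∋ x has {θ} ∩ (A ∖ {θ}) = ∅, so x is NOT a limit point.
Collecting: A' = {η}.


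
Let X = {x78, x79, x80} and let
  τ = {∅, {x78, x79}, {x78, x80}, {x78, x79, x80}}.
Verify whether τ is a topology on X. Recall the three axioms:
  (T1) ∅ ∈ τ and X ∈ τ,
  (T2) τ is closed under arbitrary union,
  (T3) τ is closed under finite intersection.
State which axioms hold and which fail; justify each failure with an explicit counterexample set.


τ is NOT a topology on X.

Axiom (T1): ∅ ∈ τ? Yes; X ∈ τ? Yes.
Axiom (T2/T3): check pairwise unions and intersections of members of τ.
Counterexample for (T3): {x78, x79} ∩ {x78, x80} = {x78} ∉ τ. Therefore τ is NOT a topology.


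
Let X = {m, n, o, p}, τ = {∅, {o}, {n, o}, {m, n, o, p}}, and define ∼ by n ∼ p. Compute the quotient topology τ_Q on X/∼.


X/∼ = {[m], [n=p], [o]}; |τ_Q| = 3.

Equivalence classes: [m], [n=p], [o].
Quotient map π: X → X/∼ sends m ↦ [m], n ↦ [n=p], o ↦ [o], p ↦ [n=p].
For each subset V ⊆ X/∼, compute π^{-1}(V) ⊆ X and check whether π^{-1}(V) ∈ τ. V is open in τ_Q iff π^{-1}(V) ∈ τ.
  V = {}: π^{-1}(V) = ∅ ∈ τ ✓.
  V = {[m]}: π^{-1}(V) = {m} ∉ τ ✗.
  V = {[n=p]}: π^{-1}(V) = {n, p} ∉ τ ✗.
  V = {[m], [n=p]}: π^{-1}(V) = {m, n, p} ∉ τ ✗.
  V = {[o]}: π^{-1}(V) = {o} ∈ τ ✓.
  V = {[m], [o]}: π^{-1}(V) = {m, o} ∉ τ ✗.
  V = {[n=p], [o]}: π^{-1}(V) = {n, o, p} ∉ τ ✗.
  V = {[m], [n=p], [o]}: π^{-1}(V) = {m, n, o, p} ∈ τ ✓.
Open sets in the quotient: τ_Q = {{}, {[o]}, {[m], [n=p], [o]}} (3 elements).


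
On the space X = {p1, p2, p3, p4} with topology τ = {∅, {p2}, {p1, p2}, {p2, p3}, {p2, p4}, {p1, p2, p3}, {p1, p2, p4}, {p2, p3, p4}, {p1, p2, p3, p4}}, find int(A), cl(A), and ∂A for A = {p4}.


int(A) = ∅, cl(A) = {p4}, ∂A = {p4}.

Closed sets in (X, τ) are complements of opens:
  closed(X, τ) = {∅, {p1}, {p3}, {p4}, {p1, p3}, {p1, p4}, {p3, p4}, {p1, p3, p4}, {p1, p2, p3, p4}}.
int(A) = ⋃ {U ∈ τ : U ⊆ A}. Opens contained in A: ∅.
Taking the union of these: int(A) = ∅.
cl(A) = ⋂ {C closed : A ⊆ C}. Closed sets containing A: {p4}, {p1, p4}, {p3, p4}, {p1, p3, p4}, {p1, p2, p3, p4}.
Intersecting these: cl(A) = {p4}.
∂A = cl(A) ∖ int(A) = {p4} ∖ ∅ = {p4}.


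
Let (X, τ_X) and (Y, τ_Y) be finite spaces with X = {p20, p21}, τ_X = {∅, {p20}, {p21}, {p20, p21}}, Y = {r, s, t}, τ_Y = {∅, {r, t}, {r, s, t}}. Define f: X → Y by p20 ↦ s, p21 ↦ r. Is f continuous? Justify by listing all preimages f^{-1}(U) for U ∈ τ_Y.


f IS continuous.

Compute f^{-1}(U) for each U ∈ τ_Y:
  U = ∅: f^{-1}(U) = ∅ ∈ τ_X ✓.
  U = {r, t}: f^{-1}(U) = {p21} ∈ τ_X ✓.
  U = {r, s, t}: f^{-1}(U) = {p20, p21} ∈ τ_X ✓.
Every preimage lies in τ_X, so f IS continuous.


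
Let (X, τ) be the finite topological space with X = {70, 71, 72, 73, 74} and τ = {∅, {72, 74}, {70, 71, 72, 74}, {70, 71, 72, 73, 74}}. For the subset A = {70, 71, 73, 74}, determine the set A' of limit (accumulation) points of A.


A' = {70, 71, 72, 73}

For each x ∈ X, list the open sets U ∈ τ with x ∈ U, then check whether U ∩ (A ∖ {x}) ≠ ∅ for every such U.
  x = 70: opens ∋ x are {70, 71, 72, 74}, {70, 71, 72, 73, 74}; each meets A ∖ {70}, so x IS a limit point.
  x = 71: opens ∋ x are {70, 71, 72, 74}, {70, 71, 72, 73, 74}; each meets A ∖ {71}, so x IS a limit point.
  x = 72: opens ∋ x are {72, 74}, {70, 71, 72, 74}, {70, 71, 72, 73, 74}; each meets A ∖ {72}, so x IS a limit point.
  x = 73: opens ∋ x are {70, 71, 72, 73, 74}; each meets A ∖ {73}, so x IS a limit point.
  x = 74: open {72, 74} ∋ x has {72, 74} ∩ (A ∖ {74}) = ∅, so x is NOT a limit point.
Collecting: A' = {70, 71, 72, 73}.


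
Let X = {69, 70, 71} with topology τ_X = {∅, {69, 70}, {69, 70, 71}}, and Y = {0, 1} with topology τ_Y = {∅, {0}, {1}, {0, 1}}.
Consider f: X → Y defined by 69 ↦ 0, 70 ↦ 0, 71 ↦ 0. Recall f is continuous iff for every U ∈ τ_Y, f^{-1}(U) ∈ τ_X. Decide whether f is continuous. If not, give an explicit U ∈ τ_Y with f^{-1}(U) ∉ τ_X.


f IS continuous.

Compute f^{-1}(U) for each U ∈ τ_Y:
  U = ∅: f^{-1}(U) = ∅ ∈ τ_X ✓.
  U = {0}: f^{-1}(U) = {69, 70, 71} ∈ τ_X ✓.
  U = {1}: f^{-1}(U) = ∅ ∈ τ_X ✓.
  U = {0, 1}: f^{-1}(U) = {69, 70, 71} ∈ τ_X ✓.
Every preimage lies in τ_X, so f IS continuous.


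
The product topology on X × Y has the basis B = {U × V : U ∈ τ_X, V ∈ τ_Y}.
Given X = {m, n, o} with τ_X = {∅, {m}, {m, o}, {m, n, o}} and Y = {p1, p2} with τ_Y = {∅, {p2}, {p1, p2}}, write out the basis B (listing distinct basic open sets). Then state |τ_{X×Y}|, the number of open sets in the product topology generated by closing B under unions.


Basis B = {∅ × ∅, {m} × {p2}, {m} × {p1, p2}, {m, o} × {p2}, {m, n, o} × {p2}, {m, o} × {p1, p2}, {m, n, o} × {p1, p2}}; |τ_{X×Y}| = 10.

Enumerate products U × V with U ∈ τ_X, V ∈ τ_Y (deduplicated):
  ∅ × ∅ = {} (∅)
  {m} × {p2} = {(m,p2)}
  {m} × {p1, p2} = {(m,p1), (m,p2)}
  {m, o} × {p2} = {(m,p2), (o,p2)}
  {m, n, o} × {p2} = {(m,p2), (n,p2), (o,p2)}
  {m, o} × {p1, p2} = {(m,p1), (m,p2), (o,p1), (o,p2)}
  {m, n, o} × {p1, p2} = {(m,p1), (m,p2), (n,p1), (n,p2), (o,p1), (o,p2)}
These 7 distinct sets form the basis B.
Close under arbitrary unions to get τ_{X×Y}; counting gives |τ_{X×Y}| = 10.


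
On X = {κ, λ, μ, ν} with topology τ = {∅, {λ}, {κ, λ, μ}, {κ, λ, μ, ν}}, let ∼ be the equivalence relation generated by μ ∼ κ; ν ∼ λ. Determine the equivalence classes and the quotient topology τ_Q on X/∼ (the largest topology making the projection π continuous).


X/∼ = {[κ=μ], [λ=ν]}; |τ_Q| = 2.

Equivalence classes: [κ=μ], [λ=ν].
Quotient map π: X → X/∼ sends κ ↦ [κ=μ], λ ↦ [λ=ν], μ ↦ [κ=μ], ν ↦ [λ=ν].
For each subset V ⊆ X/∼, compute π^{-1}(V) ⊆ X and check whether π^{-1}(V) ∈ τ. V is open in τ_Q iff π^{-1}(V) ∈ τ.
  V = {}: π^{-1}(V) = ∅ ∈ τ ✓.
  V = {[κ=μ]}: π^{-1}(V) = {κ, μ} ∉ τ ✗.
  V = {[λ=ν]}: π^{-1}(V) = {λ, ν} ∉ τ ✗.
  V = {[κ=μ], [λ=ν]}: π^{-1}(V) = {κ, λ, μ, ν} ∈ τ ✓.
Open sets in the quotient: τ_Q = {{}, {[κ=μ], [λ=ν]}} (2 elements).


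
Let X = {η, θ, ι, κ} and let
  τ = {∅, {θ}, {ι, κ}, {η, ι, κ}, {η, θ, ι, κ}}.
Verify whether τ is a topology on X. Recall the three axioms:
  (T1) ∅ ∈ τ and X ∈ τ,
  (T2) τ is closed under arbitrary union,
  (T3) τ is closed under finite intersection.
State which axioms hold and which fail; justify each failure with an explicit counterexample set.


τ is NOT a topology on X.

Axiom (T1): ∅ ∈ τ? Yes; X ∈ τ? Yes.
Axiom (T2/T3): check pairwise unions and intersections of members of τ.
Counterexample for (T2): {θ} ∪ {ι, κ} = {θ, ι, κ} ∉ τ. Therefore τ is NOT a topology.


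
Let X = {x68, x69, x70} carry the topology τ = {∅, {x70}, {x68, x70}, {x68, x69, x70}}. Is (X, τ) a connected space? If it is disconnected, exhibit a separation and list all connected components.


(X, τ) is connected.

Find clopen sets (U ∈ τ with X ∖ U ∈ τ):
  U = ∅, X ∖ U = {x68, x69, x70} — both open, so U is clopen.
  U = {x68, x69, x70}, X ∖ U = ∅ — both open, so U is clopen.
Only trivial clopens (∅ and X) exist, so (X, τ) is connected.
Compute connected components by grouping points that agree on all clopens:
  component: {x68, x69, x70}


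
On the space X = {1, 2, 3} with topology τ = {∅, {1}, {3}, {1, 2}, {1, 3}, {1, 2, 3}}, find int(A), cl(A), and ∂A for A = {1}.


int(A) = {1}, cl(A) = {1, 2}, ∂A = {2}.

Closed sets in (X, τ) are complements of opens:
  closed(X, τ) = {∅, {2}, {3}, {1, 2}, {2, 3}, {1, 2, 3}}.
int(A) = ⋃ {U ∈ τ : U ⊆ A}. Opens contained in A: ∅, {1}.
Taking the union of these: int(A) = {1}.
cl(A) = ⋂ {C closed : A ⊆ C}. Closed sets containing A: {1, 2}, {1, 2, 3}.
Intersecting these: cl(A) = {1, 2}.
∂A = cl(A) ∖ int(A) = {1, 2} ∖ {1} = {2}.


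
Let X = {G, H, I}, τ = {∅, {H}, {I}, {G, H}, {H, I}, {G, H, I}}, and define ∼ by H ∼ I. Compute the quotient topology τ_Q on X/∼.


X/∼ = {[G], [H=I]}; |τ_Q| = 3.

Equivalence classes: [G], [H=I].
Quotient map π: X → X/∼ sends G ↦ [G], H ↦ [H=I], I ↦ [H=I].
For each subset V ⊆ X/∼, compute π^{-1}(V) ⊆ X and check whether π^{-1}(V) ∈ τ. V is open in τ_Q iff π^{-1}(V) ∈ τ.
  V = {}: π^{-1}(V) = ∅ ∈ τ ✓.
  V = {[G]}: π^{-1}(V) = {G} ∉ τ ✗.
  V = {[H=I]}: π^{-1}(V) = {H, I} ∈ τ ✓.
  V = {[G], [H=I]}: π^{-1}(V) = {G, H, I} ∈ τ ✓.
Open sets in the quotient: τ_Q = {{}, {[H=I]}, {[G], [H=I]}} (3 elements).


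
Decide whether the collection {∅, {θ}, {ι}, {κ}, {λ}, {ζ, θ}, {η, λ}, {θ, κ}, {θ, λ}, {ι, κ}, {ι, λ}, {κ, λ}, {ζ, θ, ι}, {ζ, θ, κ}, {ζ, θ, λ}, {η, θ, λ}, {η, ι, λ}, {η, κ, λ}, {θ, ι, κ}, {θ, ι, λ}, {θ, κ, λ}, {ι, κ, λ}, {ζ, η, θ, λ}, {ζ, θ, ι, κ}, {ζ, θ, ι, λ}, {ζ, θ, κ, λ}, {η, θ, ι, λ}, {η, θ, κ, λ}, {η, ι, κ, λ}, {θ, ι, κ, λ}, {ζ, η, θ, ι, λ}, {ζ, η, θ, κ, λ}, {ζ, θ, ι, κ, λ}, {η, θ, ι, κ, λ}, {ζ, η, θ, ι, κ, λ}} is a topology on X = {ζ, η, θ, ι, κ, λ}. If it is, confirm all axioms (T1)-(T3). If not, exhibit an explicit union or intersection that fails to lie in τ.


τ is NOT a topology on X.

Axiom (T1): ∅ ∈ τ? Yes; X ∈ τ? Yes.
Axiom (T2/T3): check pairwise unions and intersections of members of τ.
Counterexample for (T2): {θ} ∪ {ι} = {θ, ι} ∉ τ. Therefore τ is NOT a topology.


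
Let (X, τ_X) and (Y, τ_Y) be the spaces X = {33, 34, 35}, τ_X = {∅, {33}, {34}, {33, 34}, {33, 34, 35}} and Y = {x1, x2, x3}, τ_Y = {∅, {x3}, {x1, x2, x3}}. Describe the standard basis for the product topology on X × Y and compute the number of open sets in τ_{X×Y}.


Basis B = {∅ × ∅, {33} × {x3}, {34} × {x3}, {33, 34} × {x3}, {33} × {x1, x2, x3}, {33, 34, 35} × {x3}, {34} × {x1, x2, x3}, {33, 34} × {x1, x2, x3}, {33, 34, 35} × {x1, x2, x3}}; |τ_{X×Y}| = 14.

Enumerate products U × V with U ∈ τ_X, V ∈ τ_Y (deduplicated):
  ∅ × ∅ = {} (∅)
  {33} × {x3} = {(33,x3)}
  {34} × {x3} = {(34,x3)}
  {33, 34} × {x3} = {(33,x3), (34,x3)}
  {33} × {x1, x2, x3} = {(33,x1), (33,x2), (33,x3)}
  {33, 34, 35} × {x3} = {(33,x3), (34,x3), (35,x3)}
  {34} × {x1, x2, x3} = {(34,x1), (34,x2), (34,x3)}
  {33, 34} × {x1, x2, x3} = {(33,x1), (33,x2), (33,x3), (34,x1), (34,x2), (34,x3)}
  {33, 34, 35} × {x1, x2, x3} = {(33,x1), (33,x2), (33,x3), (34,x1), (34,x2), (34,x3), (35,x1), (35,x2), (35,x3)}
These 9 distinct sets form the basis B.
Close under arbitrary unions to get τ_{X×Y}; counting gives |τ_{X×Y}| = 14.


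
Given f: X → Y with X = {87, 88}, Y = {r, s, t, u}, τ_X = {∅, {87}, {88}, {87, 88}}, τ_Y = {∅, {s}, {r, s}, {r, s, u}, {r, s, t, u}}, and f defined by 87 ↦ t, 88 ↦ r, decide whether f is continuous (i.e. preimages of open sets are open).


f IS continuous.

Compute f^{-1}(U) for each U ∈ τ_Y:
  U = ∅: f^{-1}(U) = ∅ ∈ τ_X ✓.
  U = {s}: f^{-1}(U) = ∅ ∈ τ_X ✓.
  U = {r, s}: f^{-1}(U) = {88} ∈ τ_X ✓.
  U = {r, s, u}: f^{-1}(U) = {88} ∈ τ_X ✓.
  U = {r, s, t, u}: f^{-1}(U) = {87, 88} ∈ τ_X ✓.
Every preimage lies in τ_X, so f IS continuous.


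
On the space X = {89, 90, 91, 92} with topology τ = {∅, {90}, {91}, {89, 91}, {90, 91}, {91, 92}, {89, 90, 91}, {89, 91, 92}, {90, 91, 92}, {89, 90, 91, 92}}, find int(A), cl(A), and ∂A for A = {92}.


int(A) = ∅, cl(A) = {92}, ∂A = {92}.

Closed sets in (X, τ) are complements of opens:
  closed(X, τ) = {∅, {89}, {90}, {92}, {89, 90}, {89, 92}, {90, 92}, {89, 90, 92}, {89, 91, 92}, {89, 90, 91, 92}}.
int(A) = ⋃ {U ∈ τ : U ⊆ A}. Opens contained in A: ∅.
Taking the union of these: int(A) = ∅.
cl(A) = ⋂ {C closed : A ⊆ C}. Closed sets containing A: {92}, {89, 92}, {90, 92}, {89, 90, 92}, {89, 91, 92}, {89, 90, 91, 92}.
Intersecting these: cl(A) = {92}.
∂A = cl(A) ∖ int(A) = {92} ∖ ∅ = {92}.


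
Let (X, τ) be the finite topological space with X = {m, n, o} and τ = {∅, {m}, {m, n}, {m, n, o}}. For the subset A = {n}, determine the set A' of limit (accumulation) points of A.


A' = {o}

For each x ∈ X, list the open sets U ∈ τ with x ∈ U, then check whether U ∩ (A ∖ {x}) ≠ ∅ for every such U.
  x = m: open {m} ∋ x has {m} ∩ (A ∖ {m}) = ∅, so x is NOT a limit point.
  x = n: open {m, n} ∋ x has {m, n} ∩ (A ∖ {n}) = ∅, so x is NOT a limit point.
  x = o: opens ∋ x are {m, n, o}; each meets A ∖ {o}, so x IS a limit point.
Collecting: A' = {o}.


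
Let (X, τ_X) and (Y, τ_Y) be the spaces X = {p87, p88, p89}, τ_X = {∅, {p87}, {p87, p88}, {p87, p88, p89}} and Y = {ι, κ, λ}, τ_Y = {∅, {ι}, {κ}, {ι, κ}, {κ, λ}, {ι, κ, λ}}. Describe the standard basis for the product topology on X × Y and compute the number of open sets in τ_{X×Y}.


Basis B = {∅ × ∅, {p87} × {ι}, {p87} × {κ}, {p87} × {ι, κ}, {p87, p88} × {ι}, {p87} × {κ, λ}, {p87, p88} × {κ}, {p87} × {ι, κ, λ}, {p87, p88, p89} × {ι}, {p87, p88, p89} × {κ}, {p87, p88} × {ι, κ}, {p87, p88} × {κ, λ}, {p87, p88} × {ι, κ, λ}, {p87, p88, p89} × {ι, κ}, {p87, p88, p89} × {κ, λ}, {p87, p88, p89} × {ι, κ, λ}}; |τ_{X×Y}| = 40.

Enumerate products U × V with U ∈ τ_X, V ∈ τ_Y (deduplicated):
  ∅ × ∅ = {} (∅)
  {p87} × {ι} = {(p87,ι)}
  {p87} × {κ} = {(p87,κ)}
  {p87} × {ι, κ} = {(p87,ι), (p87,κ)}
  {p87, p88} × {ι} = {(p87,ι), (p88,ι)}
  {p87} × {κ, λ} = {(p87,κ), (p87,λ)}
  {p87, p88} × {κ} = {(p87,κ), (p88,κ)}
  {p87} × {ι, κ, λ} = {(p87,ι), (p87,κ), (p87,λ)}
  {p87, p88, p89} × {ι} = {(p87,ι), (p88,ι), (p89,ι)}
  {p87, p88, p89} × {κ} = {(p87,κ), (p88,κ), (p89,κ)}
  {p87, p88} × {ι, κ} = {(p87,ι), (p87,κ), (p88,ι), (p88,κ)}
  {p87, p88} × {κ, λ} = {(p87,κ), (p87,λ), (p88,κ), (p88,λ)}
  {p87, p88} × {ι, κ, λ} = {(p87,ι), (p87,κ), (p87,λ), (p88,ι), (p88,κ), (p88,λ)}
  {p87, p88, p89} × {ι, κ} = {(p87,ι), (p87,κ), (p88,ι), (p88,κ), (p89,ι), (p89,κ)}
  {p87, p88, p89} × {κ, λ} = {(p87,κ), (p87,λ), (p88,κ), (p88,λ), (p89,κ), (p89,λ)}
  {p87, p88, p89} × {ι, κ, λ} = {(p87,ι), (p87,κ), (p87,λ), (p88,ι), (p88,κ), (p88,λ), (p89,ι), (p89,κ), (p89,λ)}
These 16 distinct sets form the basis B.
Close under arbitrary unions to get τ_{X×Y}; counting gives |τ_{X×Y}| = 40.


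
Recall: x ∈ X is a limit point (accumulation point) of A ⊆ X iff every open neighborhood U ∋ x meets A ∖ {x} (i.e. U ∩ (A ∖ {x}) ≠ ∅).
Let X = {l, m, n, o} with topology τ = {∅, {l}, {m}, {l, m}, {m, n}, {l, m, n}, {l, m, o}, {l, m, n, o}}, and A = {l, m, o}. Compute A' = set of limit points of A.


A' = {n, o}

For each x ∈ X, list the open sets U ∈ τ with x ∈ U, then check whether U ∩ (A ∖ {x}) ≠ ∅ for every such U.
  x = l: open {l} ∋ x has {l} ∩ (A ∖ {l}) = ∅, so x is NOT a limit point.
  x = m: open {m} ∋ x has {m} ∩ (A ∖ {m}) = ∅, so x is NOT a limit point.
  x = n: opens ∋ x are {m, n}, {l, m, n}, {l, m, n, o}; each meets A ∖ {n}, so x IS a limit point.
  x = o: opens ∋ x are {l, m, o}, {l, m, n, o}; each meets A ∖ {o}, so x IS a limit point.
Collecting: A' = {n, o}.


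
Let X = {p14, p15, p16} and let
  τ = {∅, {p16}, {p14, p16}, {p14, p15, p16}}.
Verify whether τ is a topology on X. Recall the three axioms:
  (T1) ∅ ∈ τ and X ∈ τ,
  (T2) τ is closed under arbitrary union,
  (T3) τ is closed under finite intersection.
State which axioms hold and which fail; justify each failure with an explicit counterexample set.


τ IS a topology on X.

Axiom (T1): ∅ ∈ τ? Yes; X ∈ τ? Yes.
Axiom (T2/T3): check pairwise unions and intersections of members of τ.
All pairwise intersections and unions checked — each lies in τ. Therefore τ satisfies (T1), (T2), (T3): it IS a topology on X.


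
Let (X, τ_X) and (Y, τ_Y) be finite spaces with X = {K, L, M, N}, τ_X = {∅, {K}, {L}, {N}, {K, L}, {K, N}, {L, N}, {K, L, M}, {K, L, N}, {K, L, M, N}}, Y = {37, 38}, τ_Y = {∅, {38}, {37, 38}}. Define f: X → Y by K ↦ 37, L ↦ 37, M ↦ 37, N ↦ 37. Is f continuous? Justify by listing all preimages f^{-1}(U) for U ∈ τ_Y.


f IS continuous.

Compute f^{-1}(U) for each U ∈ τ_Y:
  U = ∅: f^{-1}(U) = ∅ ∈ τ_X ✓.
  U = {38}: f^{-1}(U) = ∅ ∈ τ_X ✓.
  U = {37, 38}: f^{-1}(U) = {K, L, M, N} ∈ τ_X ✓.
Every preimage lies in τ_X, so f IS continuous.


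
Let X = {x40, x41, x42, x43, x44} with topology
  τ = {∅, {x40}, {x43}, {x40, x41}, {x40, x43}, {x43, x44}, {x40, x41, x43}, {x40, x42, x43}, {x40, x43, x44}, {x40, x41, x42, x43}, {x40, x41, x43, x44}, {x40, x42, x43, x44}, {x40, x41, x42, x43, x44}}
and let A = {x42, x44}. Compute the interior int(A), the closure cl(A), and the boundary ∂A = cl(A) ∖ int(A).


int(A) = ∅, cl(A) = {x42, x44}, ∂A = {x42, x44}.

Closed sets in (X, τ) are complements of opens:
  closed(X, τ) = {∅, {x41}, {x42}, {x44}, {x41, x42}, {x41, x44}, {x42, x44}, {x40, x41, x42}, {x41, x42, x44}, {x42, x43, x44}, {x40, x41, x42, x44}, {x41, x42, x43, x44}, {x40, x41, x42, x43, x44}}.
int(A) = ⋃ {U ∈ τ : U ⊆ A}. Opens contained in A: ∅.
Taking the union of these: int(A) = ∅.
cl(A) = ⋂ {C closed : A ⊆ C}. Closed sets containing A: {x42, x44}, {x41, x42, x44}, {x42, x43, x44}, {x40, x41, x42, x44}, {x41, x42, x43, x44}, {x40, x41, x42, x43, x44}.
Intersecting these: cl(A) = {x42, x44}.
∂A = cl(A) ∖ int(A) = {x42, x44} ∖ ∅ = {x42, x44}.


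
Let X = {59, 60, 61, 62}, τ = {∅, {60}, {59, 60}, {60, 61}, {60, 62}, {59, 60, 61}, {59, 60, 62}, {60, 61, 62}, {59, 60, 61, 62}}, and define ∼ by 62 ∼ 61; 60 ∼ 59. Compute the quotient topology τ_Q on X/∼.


X/∼ = {[59=60], [61=62]}; |τ_Q| = 3.

Equivalence classes: [59=60], [61=62].
Quotient map π: X → X/∼ sends 59 ↦ [59=60], 60 ↦ [59=60], 61 ↦ [61=62], 62 ↦ [61=62].
For each subset V ⊆ X/∼, compute π^{-1}(V) ⊆ X and check whether π^{-1}(V) ∈ τ. V is open in τ_Q iff π^{-1}(V) ∈ τ.
  V = {}: π^{-1}(V) = ∅ ∈ τ ✓.
  V = {[59=60]}: π^{-1}(V) = {59, 60} ∈ τ ✓.
  V = {[61=62]}: π^{-1}(V) = {61, 62} ∉ τ ✗.
  V = {[59=60], [61=62]}: π^{-1}(V) = {59, 60, 61, 62} ∈ τ ✓.
Open sets in the quotient: τ_Q = {{}, {[59=60]}, {[59=60], [61=62]}} (3 elements).


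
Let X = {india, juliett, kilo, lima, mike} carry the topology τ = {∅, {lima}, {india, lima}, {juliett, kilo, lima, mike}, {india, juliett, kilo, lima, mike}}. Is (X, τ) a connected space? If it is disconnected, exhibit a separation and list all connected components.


(X, τ) is connected.

Find clopen sets (U ∈ τ with X ∖ U ∈ τ):
  U = ∅, X ∖ U = {india, juliett, kilo, lima, mike} — both open, so U is clopen.
  U = {india, juliett, kilo, lima, mike}, X ∖ U = ∅ — both open, so U is clopen.
Only trivial clopens (∅ and X) exist, so (X, τ) is connected.
Compute connected components by grouping points that agree on all clopens:
  component: {india, juliett, kilo, lima, mike}


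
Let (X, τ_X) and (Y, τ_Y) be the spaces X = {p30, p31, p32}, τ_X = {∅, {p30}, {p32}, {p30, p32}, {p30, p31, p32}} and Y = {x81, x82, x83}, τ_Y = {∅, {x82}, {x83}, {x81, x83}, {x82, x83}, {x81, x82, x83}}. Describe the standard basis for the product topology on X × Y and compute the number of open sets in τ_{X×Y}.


Basis B = {∅ × ∅, {p30} × {x82}, {p30} × {x83}, {p32} × {x82}, {p32} × {x83}, {p30} × {x81, x83}, {p30} × {x82, x83}, {p30, p32} × {x82}, {p30, p32} × {x83}, {p32} × {x81, x83}, {p32} × {x82, x83}, {p30} × {x81, x82, x83}, {p30, p31, p32} × {x82}, {p30, p31, p32} × {x83}, {p32} × {x81, x82, x83}, {p30, p32} × {x81, x83}, {p30, p32} × {x82, x83}, {p30, p32} × {x81, x82, x83}, {p30, p31, p32} × {x81, x83}, {p30, p31, p32} × {x82, x83}, {p30, p31, p32} × {x81, x82, x83}}; |τ_{X×Y}| = 70.

Enumerate products U × V with U ∈ τ_X, V ∈ τ_Y (deduplicated):
  ∅ × ∅ = {} (∅)
  {p30} × {x82} = {(p30,x82)}
  {p30} × {x83} = {(p30,x83)}
  {p32} × {x82} = {(p32,x82)}
  {p32} × {x83} = {(p32,x83)}
  {p30} × {x81, x83} = {(p30,x81), (p30,x83)}
  {p30} × {x82, x83} = {(p30,x82), (p30,x83)}
  {p30, p32} × {x82} = {(p30,x82), (p32,x82)}
  {p30, p32} × {x83} = {(p30,x83), (p32,x83)}
  {p32} × {x81, x83} = {(p32,x81), (p32,x83)}
  {p32} × {x82, x83} = {(p32,x82), (p32,x83)}
  {p30} × {x81, x82, x83} = {(p30,x81), (p30,x82), (p30,x83)}
  {p30, p31, p32} × {x82} = {(p30,x82), (p31,x82), (p32,x82)}
  {p30, p31, p32} × {x83} = {(p30,x83), (p31,x83), (p32,x83)}
  {p32} × {x81, x82, x83} = {(p32,x81), (p32,x82), (p32,x83)}
  {p30, p32} × {x81, x83} = {(p30,x81), (p30,x83), (p32,x81), (p32,x83)}
  {p30, p32} × {x82, x83} = {(p30,x82), (p30,x83), (p32,x82), (p32,x83)}
  {p30, p32} × {x81, x82, x83} = {(p30,x81), (p30,x82), (p30,x83), (p32,x81), (p32,x82), (p32,x83)}
  {p30, p31, p32} × {x81, x83} = {(p30,x81), (p30,x83), (p31,x81), (p31,x83), (p32,x81), (p32,x83)}
  {p30, p31, p32} × {x82, x83} = {(p30,x82), (p30,x83), (p31,x82), (p31,x83), (p32,x82), (p32,x83)}
  {p30, p31, p32} × {x81, x82, x83} = {(p30,x81), (p30,x82), (p30,x83), (p31,x81), (p31,x82), (p31,x83), (p32,x81), (p32,x82), (p32,x83)}
These 21 distinct sets form the basis B.
Close under arbitrary unions to get τ_{X×Y}; counting gives |τ_{X×Y}| = 70.


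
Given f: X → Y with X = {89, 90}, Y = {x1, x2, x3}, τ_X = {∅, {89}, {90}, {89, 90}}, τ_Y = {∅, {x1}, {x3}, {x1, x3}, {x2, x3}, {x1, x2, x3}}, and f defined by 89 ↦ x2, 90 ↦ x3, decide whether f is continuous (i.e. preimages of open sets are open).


f IS continuous.

Compute f^{-1}(U) for each U ∈ τ_Y:
  U = ∅: f^{-1}(U) = ∅ ∈ τ_X ✓.
  U = {x1}: f^{-1}(U) = ∅ ∈ τ_X ✓.
  U = {x3}: f^{-1}(U) = {90} ∈ τ_X ✓.
  U = {x1, x3}: f^{-1}(U) = {90} ∈ τ_X ✓.
  U = {x2, x3}: f^{-1}(U) = {89, 90} ∈ τ_X ✓.
  U = {x1, x2, x3}: f^{-1}(U) = {89, 90} ∈ τ_X ✓.
Every preimage lies in τ_X, so f IS continuous.


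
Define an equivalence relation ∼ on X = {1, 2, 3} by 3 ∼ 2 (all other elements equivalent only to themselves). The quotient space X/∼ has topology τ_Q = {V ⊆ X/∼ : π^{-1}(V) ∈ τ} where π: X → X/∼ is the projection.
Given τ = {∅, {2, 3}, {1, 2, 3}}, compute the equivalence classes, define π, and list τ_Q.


X/∼ = {[1], [2=3]}; |τ_Q| = 3.

Equivalence classes: [1], [2=3].
Quotient map π: X → X/∼ sends 1 ↦ [1], 2 ↦ [2=3], 3 ↦ [2=3].
For each subset V ⊆ X/∼, compute π^{-1}(V) ⊆ X and check whether π^{-1}(V) ∈ τ. V is open in τ_Q iff π^{-1}(V) ∈ τ.
  V = {}: π^{-1}(V) = ∅ ∈ τ ✓.
  V = {[1]}: π^{-1}(V) = {1} ∉ τ ✗.
  V = {[2=3]}: π^{-1}(V) = {2, 3} ∈ τ ✓.
  V = {[1], [2=3]}: π^{-1}(V) = {1, 2, 3} ∈ τ ✓.
Open sets in the quotient: τ_Q = {{}, {[2=3]}, {[1], [2=3]}} (3 elements).


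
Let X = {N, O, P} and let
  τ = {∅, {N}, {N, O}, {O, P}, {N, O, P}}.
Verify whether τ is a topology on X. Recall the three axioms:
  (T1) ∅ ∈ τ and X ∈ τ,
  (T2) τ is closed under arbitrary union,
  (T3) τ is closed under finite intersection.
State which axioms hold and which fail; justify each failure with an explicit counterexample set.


τ is NOT a topology on X.

Axiom (T1): ∅ ∈ τ? Yes; X ∈ τ? Yes.
Axiom (T2/T3): check pairwise unions and intersections of members of τ.
Counterexample for (T3): {N, O} ∩ {O, P} = {O} ∉ τ. Therefore τ is NOT a topology.


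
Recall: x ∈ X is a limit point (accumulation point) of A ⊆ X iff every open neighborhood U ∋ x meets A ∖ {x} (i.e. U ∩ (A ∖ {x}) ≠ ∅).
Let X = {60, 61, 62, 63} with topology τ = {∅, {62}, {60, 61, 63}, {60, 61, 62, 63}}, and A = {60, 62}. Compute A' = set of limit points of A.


A' = {61, 63}

For each x ∈ X, list the open sets U ∈ τ with x ∈ U, then check whether U ∩ (A ∖ {x}) ≠ ∅ for every such U.
  x = 60: open {60, 61, 63} ∋ x has {60, 61, 63} ∩ (A ∖ {60}) = ∅, so x is NOT a limit point.
  x = 61: opens ∋ x are {60, 61, 63}, {60, 61, 62, 63}; each meets A ∖ {61}, so x IS a limit point.
  x = 62: open {62} ∋ x has {62} ∩ (A ∖ {62}) = ∅, so x is NOT a limit point.
  x = 63: opens ∋ x are {60, 61, 63}, {60, 61, 62, 63}; each meets A ∖ {63}, so x IS a limit point.
Collecting: A' = {61, 63}.


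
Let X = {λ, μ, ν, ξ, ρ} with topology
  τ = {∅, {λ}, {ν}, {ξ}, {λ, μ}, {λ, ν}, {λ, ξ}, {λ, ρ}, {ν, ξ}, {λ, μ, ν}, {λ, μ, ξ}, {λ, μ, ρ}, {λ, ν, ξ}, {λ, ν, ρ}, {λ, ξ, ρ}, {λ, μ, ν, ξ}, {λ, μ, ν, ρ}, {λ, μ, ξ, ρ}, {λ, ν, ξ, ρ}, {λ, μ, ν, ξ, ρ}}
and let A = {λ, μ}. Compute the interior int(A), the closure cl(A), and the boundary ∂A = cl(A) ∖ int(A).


int(A) = {λ, μ}, cl(A) = {λ, μ, ρ}, ∂A = {ρ}.

Closed sets in (X, τ) are complements of opens:
  closed(X, τ) = {∅, {μ}, {ν}, {ξ}, {ρ}, {μ, ν}, {μ, ξ}, {μ, ρ}, {ν, ξ}, {ν, ρ}, {ξ, ρ}, {λ, μ, ρ}, {μ, ν, ξ}, {μ, ν, ρ}, {μ, ξ, ρ}, {ν, ξ, ρ}, {λ, μ, ν, ρ}, {λ, μ, ξ, ρ}, {μ, ν, ξ, ρ}, {λ, μ, ν, ξ, ρ}}.
int(A) = ⋃ {U ∈ τ : U ⊆ A}. Opens contained in A: ∅, {λ}, {λ, μ}.
Taking the union of these: int(A) = {λ, μ}.
cl(A) = ⋂ {C closed : A ⊆ C}. Closed sets containing A: {λ, μ, ρ}, {λ, μ, ν, ρ}, {λ, μ, ξ, ρ}, {λ, μ, ν, ξ, ρ}.
Intersecting these: cl(A) = {λ, μ, ρ}.
∂A = cl(A) ∖ int(A) = {λ, μ, ρ} ∖ {λ, μ} = {ρ}.


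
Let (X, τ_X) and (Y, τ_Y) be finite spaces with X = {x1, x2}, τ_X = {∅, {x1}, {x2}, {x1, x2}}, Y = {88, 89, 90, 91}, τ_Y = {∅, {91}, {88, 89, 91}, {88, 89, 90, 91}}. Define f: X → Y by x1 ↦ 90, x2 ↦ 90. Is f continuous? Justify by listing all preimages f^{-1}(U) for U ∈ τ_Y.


f IS continuous.

Compute f^{-1}(U) for each U ∈ τ_Y:
  U = ∅: f^{-1}(U) = ∅ ∈ τ_X ✓.
  U = {91}: f^{-1}(U) = ∅ ∈ τ_X ✓.
  U = {88, 89, 91}: f^{-1}(U) = ∅ ∈ τ_X ✓.
  U = {88, 89, 90, 91}: f^{-1}(U) = {x1, x2} ∈ τ_X ✓.
Every preimage lies in τ_X, so f IS continuous.


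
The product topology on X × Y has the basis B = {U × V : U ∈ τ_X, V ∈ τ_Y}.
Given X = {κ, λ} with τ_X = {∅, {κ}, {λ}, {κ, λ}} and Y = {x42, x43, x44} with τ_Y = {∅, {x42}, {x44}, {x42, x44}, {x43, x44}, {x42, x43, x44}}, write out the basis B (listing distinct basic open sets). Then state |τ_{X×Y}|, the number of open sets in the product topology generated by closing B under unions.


Basis B = {∅ × ∅, {κ} × {x42}, {κ} × {x44}, {λ} × {x42}, {λ} × {x44}, {κ} × {x42, x44}, {κ, λ} × {x42}, {κ} × {x43, x44}, {κ, λ} × {x44}, {λ} × {x42, x44}, {λ} × {x43, x44}, {κ} × {x42, x43, x44}, {λ} × {x42, x43, x44}, {κ, λ} × {x42, x44}, {κ, λ} × {x43, x44}, {κ, λ} × {x42, x43, x44}}; |τ_{X×Y}| = 36.

Enumerate products U × V with U ∈ τ_X, V ∈ τ_Y (deduplicated):
  ∅ × ∅ = {} (∅)
  {κ} × {x42} = {(κ,x42)}
  {κ} × {x44} = {(κ,x44)}
  {λ} × {x42} = {(λ,x42)}
  {λ} × {x44} = {(λ,x44)}
  {κ} × {x42, x44} = {(κ,x42), (κ,x44)}
  {κ, λ} × {x42} = {(κ,x42), (λ,x42)}
  {κ} × {x43, x44} = {(κ,x43), (κ,x44)}
  {κ, λ} × {x44} = {(κ,x44), (λ,x44)}
  {λ} × {x42, x44} = {(λ,x42), (λ,x44)}
  {λ} × {x43, x44} = {(λ,x43), (λ,x44)}
  {κ} × {x42, x43, x44} = {(κ,x42), (κ,x43), (κ,x44)}
  {λ} × {x42, x43, x44} = {(λ,x42), (λ,x43), (λ,x44)}
  {κ, λ} × {x42, x44} = {(κ,x42), (κ,x44), (λ,x42), (λ,x44)}
  {κ, λ} × {x43, x44} = {(κ,x43), (κ,x44), (λ,x43), (λ,x44)}
  {κ, λ} × {x42, x43, x44} = {(κ,x42), (κ,x43), (κ,x44), (λ,x42), (λ,x43), (λ,x44)}
These 16 distinct sets form the basis B.
Close under arbitrary unions to get τ_{X×Y}; counting gives |τ_{X×Y}| = 36.


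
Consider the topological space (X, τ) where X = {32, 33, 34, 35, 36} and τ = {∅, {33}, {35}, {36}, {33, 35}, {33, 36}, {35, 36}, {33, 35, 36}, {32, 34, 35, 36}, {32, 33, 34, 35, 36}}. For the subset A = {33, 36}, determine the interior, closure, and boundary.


int(A) = {33, 36}, cl(A) = {32, 33, 34, 36}, ∂A = {32, 34}.

Closed sets in (X, τ) are complements of opens:
  closed(X, τ) = {∅, {33}, {32, 34}, {32, 33, 34}, {32, 34, 35}, {32, 34, 36}, {32, 33, 34, 35}, {32, 33, 34, 36}, {32, 34, 35, 36}, {32, 33, 34, 35, 36}}.
int(A) = ⋃ {U ∈ τ : U ⊆ A}. Opens contained in A: ∅, {33}, {36}, {33, 36}.
Taking the union of these: int(A) = {33, 36}.
cl(A) = ⋂ {C closed : A ⊆ C}. Closed sets containing A: {32, 33, 34, 36}, {32, 33, 34, 35, 36}.
Intersecting these: cl(A) = {32, 33, 34, 36}.
∂A = cl(A) ∖ int(A) = {32, 33, 34, 36} ∖ {33, 36} = {32, 34}.


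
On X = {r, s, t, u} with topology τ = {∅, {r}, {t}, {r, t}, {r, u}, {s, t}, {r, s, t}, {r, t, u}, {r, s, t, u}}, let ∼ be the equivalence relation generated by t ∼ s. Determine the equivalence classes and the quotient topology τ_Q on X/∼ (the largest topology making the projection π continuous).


X/∼ = {[r], [s=t], [u]}; |τ_Q| = 6.

Equivalence classes: [r], [s=t], [u].
Quotient map π: X → X/∼ sends r ↦ [r], s ↦ [s=t], t ↦ [s=t], u ↦ [u].
For each subset V ⊆ X/∼, compute π^{-1}(V) ⊆ X and check whether π^{-1}(V) ∈ τ. V is open in τ_Q iff π^{-1}(V) ∈ τ.
  V = {}: π^{-1}(V) = ∅ ∈ τ ✓.
  V = {[r]}: π^{-1}(V) = {r} ∈ τ ✓.
  V = {[s=t]}: π^{-1}(V) = {s, t} ∈ τ ✓.
  V = {[r], [s=t]}: π^{-1}(V) = {r, s, t} ∈ τ ✓.
  V = {[u]}: π^{-1}(V) = {u} ∉ τ ✗.
  V = {[r], [u]}: π^{-1}(V) = {r, u} ∈ τ ✓.
  V = {[s=t], [u]}: π^{-1}(V) = {s, t, u} ∉ τ ✗.
  V = {[r], [s=t], [u]}: π^{-1}(V) = {r, s, t, u} ∈ τ ✓.
Open sets in the quotient: τ_Q = {{}, {[r]}, {[s=t]}, {[r], [s=t]}, {[r], [u]}, {[r], [s=t], [u]}} (6 elements).


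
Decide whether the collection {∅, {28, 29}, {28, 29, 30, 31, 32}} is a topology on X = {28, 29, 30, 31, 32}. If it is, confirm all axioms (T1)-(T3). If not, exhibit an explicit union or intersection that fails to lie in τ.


τ IS a topology on X.

Axiom (T1): ∅ ∈ τ? Yes; X ∈ τ? Yes.
Axiom (T2/T3): check pairwise unions and intersections of members of τ.
All pairwise intersections and unions checked — each lies in τ. Therefore τ satisfies (T1), (T2), (T3): it IS a topology on X.


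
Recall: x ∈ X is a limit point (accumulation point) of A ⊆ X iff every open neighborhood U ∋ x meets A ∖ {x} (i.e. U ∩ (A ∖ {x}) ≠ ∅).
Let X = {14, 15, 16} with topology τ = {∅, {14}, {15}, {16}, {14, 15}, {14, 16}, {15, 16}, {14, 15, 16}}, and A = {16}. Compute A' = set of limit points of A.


A' = ∅

For each x ∈ X, list the open sets U ∈ τ with x ∈ U, then check whether U ∩ (A ∖ {x}) ≠ ∅ for every such U.
  x = 14: open {14} ∋ x has {14} ∩ (A ∖ {14}) = ∅, so x is NOT a limit point.
  x = 15: open {15} ∋ x has {15} ∩ (A ∖ {15}) = ∅, so x is NOT a limit point.
  x = 16: open {16} ∋ x has {16} ∩ (A ∖ {16}) = ∅, so x is NOT a limit point.
Collecting: A' = ∅.


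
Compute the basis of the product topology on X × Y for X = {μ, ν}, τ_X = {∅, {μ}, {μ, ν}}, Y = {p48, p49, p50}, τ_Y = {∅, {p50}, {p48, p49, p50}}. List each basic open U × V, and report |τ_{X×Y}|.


Basis B = {∅ × ∅, {μ} × {p50}, {μ, ν} × {p50}, {μ} × {p48, p49, p50}, {μ, ν} × {p48, p49, p50}}; |τ_{X×Y}| = 6.

Enumerate products U × V with U ∈ τ_X, V ∈ τ_Y (deduplicated):
  ∅ × ∅ = {} (∅)
  {μ} × {p50} = {(μ,p50)}
  {μ, ν} × {p50} = {(μ,p50), (ν,p50)}
  {μ} × {p48, p49, p50} = {(μ,p48), (μ,p49), (μ,p50)}
  {μ, ν} × {p48, p49, p50} = {(μ,p48), (μ,p49), (μ,p50), (ν,p48), (ν,p49), (ν,p50)}
These 5 distinct sets form the basis B.
Close under arbitrary unions to get τ_{X×Y}; counting gives |τ_{X×Y}| = 6.
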